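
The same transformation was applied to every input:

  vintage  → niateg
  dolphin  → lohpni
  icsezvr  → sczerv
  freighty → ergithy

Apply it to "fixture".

xiuter

What's happening: delete the first character, then swap each adjacent pair of characters (1↔2, 3↔4, ...).
"fixture" → "ixture" → "xiuter".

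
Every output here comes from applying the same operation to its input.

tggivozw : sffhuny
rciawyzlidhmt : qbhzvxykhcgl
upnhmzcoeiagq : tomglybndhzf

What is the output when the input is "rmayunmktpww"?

The pattern: shift every letter 1 place backward in the alphabet (wrapping around), then delete the last character.
Starting from "rmayunmktpww": after the first operation, "qlzxtmljsovv"; after the second, "qlzxtmljsov".
(Check on "tggivozw": → "sffhunyv" → "sffhuny" ✓)

qlzxtmljsov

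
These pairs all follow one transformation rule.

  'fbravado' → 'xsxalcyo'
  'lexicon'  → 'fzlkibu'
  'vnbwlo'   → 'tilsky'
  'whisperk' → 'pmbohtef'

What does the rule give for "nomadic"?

Rule — move the first 3 characters to the end (rotate left by 3), then shift every letter 3 places backward in the alphabet (wrapping around).
Doing the same to "nomadic": "xafzklj".

xafzklj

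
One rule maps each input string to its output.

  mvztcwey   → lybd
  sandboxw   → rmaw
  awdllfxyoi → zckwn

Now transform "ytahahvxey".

The pattern: keep every other character starting from the first (positions 1st, 3rd, 5th, ...), then shift every letter 1 place backward in the alphabet (wrapping around).
For "ytahahvxey" the result is "xzzud".
(Check on "awdllfxyoi": → "adlxo" → "zckwn" ✓)

xzzud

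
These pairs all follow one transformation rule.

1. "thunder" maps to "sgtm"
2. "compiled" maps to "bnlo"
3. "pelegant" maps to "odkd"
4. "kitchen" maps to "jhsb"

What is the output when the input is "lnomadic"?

Looking at the pairs, the operation is to shift every letter 1 place backward in the alphabet (wrapping around), then keep only the first 4 characters.
"lnomadic" → "kmnlzchb" → "kmnl".

kmnl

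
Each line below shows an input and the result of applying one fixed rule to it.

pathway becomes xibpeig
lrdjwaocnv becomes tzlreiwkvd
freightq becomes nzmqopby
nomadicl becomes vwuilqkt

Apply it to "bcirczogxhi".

The transformation: shift every letter 8 places forward in the alphabet (wrapping around).
"bcirczogxhi" → "jkqzkhwofpq".

jkqzkhwofpq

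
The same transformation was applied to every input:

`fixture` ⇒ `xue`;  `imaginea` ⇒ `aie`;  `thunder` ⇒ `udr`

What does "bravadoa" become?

The rule is to delete the first 2 characters, then keep every other character starting from the first (positions 1st, 3rd, 5th, ...).
Applying both steps to "bravadoa": "avadoa", then "aao".

aao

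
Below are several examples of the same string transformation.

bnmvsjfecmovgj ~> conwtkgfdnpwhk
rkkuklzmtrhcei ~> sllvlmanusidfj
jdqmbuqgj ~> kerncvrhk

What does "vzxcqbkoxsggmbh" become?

waydrclpythhnci

Rule — shift every letter 1 place forward in the alphabet (wrapping around).
For "vzxcqbkoxsggmbh" the result is "waydrclpythhnci".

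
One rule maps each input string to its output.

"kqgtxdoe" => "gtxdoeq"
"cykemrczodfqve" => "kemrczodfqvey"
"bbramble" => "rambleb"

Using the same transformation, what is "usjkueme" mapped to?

jkuemes

The transformation: delete the first character, then move the first character to the end.
On "usjkueme" that produces "jkuemes".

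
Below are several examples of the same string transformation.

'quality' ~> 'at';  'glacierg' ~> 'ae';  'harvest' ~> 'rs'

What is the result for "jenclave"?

The transformation: keep one character in every 3, starting at position 3 (positions 3rd, 6th, 9th, ...).
On "jenclave" that produces "na".

na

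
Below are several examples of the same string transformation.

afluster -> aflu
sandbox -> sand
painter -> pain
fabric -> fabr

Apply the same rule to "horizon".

hori

The pattern: keep only the first 4 characters.
Applying that to "horizon" gives "hori".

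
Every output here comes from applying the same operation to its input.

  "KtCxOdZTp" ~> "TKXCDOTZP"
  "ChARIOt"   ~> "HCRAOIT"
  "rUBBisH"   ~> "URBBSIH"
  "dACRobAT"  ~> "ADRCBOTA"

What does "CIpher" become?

ICHPRE

The pattern: swap each adjacent pair of characters (1↔2, 3↔4, ...), then convert every letter to uppercase.
For "CIpher", step one produces "IChpre"; step two turns that into "ICHPRE".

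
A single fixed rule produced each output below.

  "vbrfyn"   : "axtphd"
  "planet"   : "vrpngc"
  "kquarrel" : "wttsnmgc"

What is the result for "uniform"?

Each output is the input with this applied: sort the characters into reverse alphabetical order, then shift every letter 2 places forward in the alphabet (wrapping around).
Applying both steps to "uniform": "uronmif", then "wtqpokh".

wtqpokh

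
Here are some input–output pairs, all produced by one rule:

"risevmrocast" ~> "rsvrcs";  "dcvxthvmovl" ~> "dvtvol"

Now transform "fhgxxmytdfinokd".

The rule is to keep every other character starting from the first (positions 1st, 3rd, 5th, ...).
On "fhgxxmytdfinokd" that produces "fgxydiod".

fgxydiod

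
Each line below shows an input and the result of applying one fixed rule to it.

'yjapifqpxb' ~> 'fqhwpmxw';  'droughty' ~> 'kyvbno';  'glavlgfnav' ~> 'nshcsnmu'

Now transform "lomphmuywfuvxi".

svtwotbfdmbc

Each output is the input with this applied: shift every letter 7 places forward in the alphabet (wrapping around), then delete the last 2 characters.
On "lomphmuywfuvxi": the first step gives "svtwotbfdmbcep", and the second then gives "svtwotbfdmbc".
(Check on "yjapifqpxb": → "fqhwpmxwei" → "fqhwpmxw" ✓)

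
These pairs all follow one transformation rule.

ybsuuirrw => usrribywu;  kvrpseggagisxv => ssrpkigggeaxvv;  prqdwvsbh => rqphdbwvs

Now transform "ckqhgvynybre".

rqnkhgecbyyv

Looking at the pairs, the operation is to sort the characters into reverse alphabetical order, then move the first 3 characters to the end (rotate left by 3).
Applying both steps to "ckqhgvynybre": "yyvrqnkhgecb", then "rqnkhgecbyyv".
(Check on "prqdwvsbh": → "wvsrqphdb" → "rqphdbwvs" ✓)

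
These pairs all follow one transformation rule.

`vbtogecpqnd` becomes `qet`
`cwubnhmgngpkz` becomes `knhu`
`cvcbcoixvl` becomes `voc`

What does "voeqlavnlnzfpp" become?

flae

What's happening: keep one character in every 3, starting at position 3 (positions 3rd, 6th, 9th, ...), then reverse the string.
Starting from "voeqlavnlnzfpp": after the first operation, "ealf"; after the second, "flae".
(Check on "vbtogecpqnd": → "teq" → "qet" ✓)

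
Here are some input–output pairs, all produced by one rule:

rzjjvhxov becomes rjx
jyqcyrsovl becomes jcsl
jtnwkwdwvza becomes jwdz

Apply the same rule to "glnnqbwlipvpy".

gnwpy

Rule — keep one character in every 3, starting at position 1 (positions 1st, 4th, 7th, ...).
On "glnnqbwlipvpy" that produces "gnwpy".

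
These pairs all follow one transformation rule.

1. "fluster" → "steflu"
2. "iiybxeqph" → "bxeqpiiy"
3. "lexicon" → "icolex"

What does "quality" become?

litqua

Looking at the pairs, the operation is to delete the last character, then move the first 3 characters to the end (rotate left by 3).
On "quality": the first step gives "qualit", and the second then gives "litqua".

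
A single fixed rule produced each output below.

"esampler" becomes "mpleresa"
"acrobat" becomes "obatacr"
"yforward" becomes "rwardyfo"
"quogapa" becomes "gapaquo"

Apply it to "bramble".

mblebra

What's happening: move the first 3 characters to the end (rotate left by 3).
Applying that to "bramble" gives "mblebra".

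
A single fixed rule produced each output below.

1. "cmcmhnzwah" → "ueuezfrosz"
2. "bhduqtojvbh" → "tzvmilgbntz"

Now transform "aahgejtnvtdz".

Rule — shift every letter 8 places backward in the alphabet (wrapping around).
So "aahgejtnvtdz" becomes "sszywblfnlvr".

sszywblfnlvr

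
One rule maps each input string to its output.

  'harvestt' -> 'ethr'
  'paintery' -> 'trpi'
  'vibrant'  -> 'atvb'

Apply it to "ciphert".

etcp

The transformation: keep every other character starting from the first (positions 1st, 3rd, 5th, ...), then move the first 2 characters to the end (rotate left by 2).
Starting from "ciphert": after the first operation, "cpet"; after the second, "etcp".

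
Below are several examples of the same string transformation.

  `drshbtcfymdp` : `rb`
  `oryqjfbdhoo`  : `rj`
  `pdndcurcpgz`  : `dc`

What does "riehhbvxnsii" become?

The transformation: keep one character in every 3, starting at position 2 (positions 2nd, 5th, 8th, ...), then delete the last 2 characters.
"riehhbvxnsii" → "ihxi" → "ih".

ih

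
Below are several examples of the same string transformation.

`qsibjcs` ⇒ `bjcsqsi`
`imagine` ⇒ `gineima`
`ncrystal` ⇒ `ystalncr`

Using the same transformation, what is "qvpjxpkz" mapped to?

jxpkzqvp

In each case the input is transformed by: move the first 3 characters to the end (rotate left by 3).
"qvpjxpkz" → "jxpkzqvp".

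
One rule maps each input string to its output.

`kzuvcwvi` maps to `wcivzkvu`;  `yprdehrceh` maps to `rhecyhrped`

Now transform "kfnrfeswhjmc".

wsjhcmfkrnef

The pattern: swap the front and back halves of the string, then swap each adjacent pair of characters (1↔2, 3↔4, ...).
For "kfnrfeswhjmc", step one produces "swhjmckfnrfe"; step two turns that into "wsjhcmfkrnef".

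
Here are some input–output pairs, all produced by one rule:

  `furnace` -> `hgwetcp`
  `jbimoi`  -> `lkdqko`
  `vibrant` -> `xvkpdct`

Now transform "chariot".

evjqckt

In each case the input is transformed by: shift every letter 2 places forward in the alphabet (wrapping around), then take characters alternately from the front and the back (1st, last, 2nd, 2nd-last, ...).
Applying both steps to "chariot": "ejctkqv", then "evjqckt".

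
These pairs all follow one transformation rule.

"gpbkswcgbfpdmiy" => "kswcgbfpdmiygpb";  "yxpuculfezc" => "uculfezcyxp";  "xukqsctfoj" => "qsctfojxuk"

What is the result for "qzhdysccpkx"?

dysccpkxqzh

Each output is the input with this applied: move the first 3 characters to the end (rotate left by 3).
For "qzhdysccpkx" the result is "dysccpkxqzh".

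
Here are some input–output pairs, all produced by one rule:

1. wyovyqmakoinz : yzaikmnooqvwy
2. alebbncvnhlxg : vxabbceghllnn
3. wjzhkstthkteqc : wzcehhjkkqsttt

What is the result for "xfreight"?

Looking at the pairs, the operation is to sort the characters into alphabetical order, then move the last 2 characters to the front (rotate right by 2).
Applying both steps to "xfreight": "efghirtx", then "txefghir".

txefghir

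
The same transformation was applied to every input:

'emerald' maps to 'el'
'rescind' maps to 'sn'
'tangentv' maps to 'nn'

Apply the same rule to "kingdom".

no

The pattern: keep one character in every 3, starting at position 3 (positions 3rd, 6th, 9th, ...).
On "kingdom" that produces "no".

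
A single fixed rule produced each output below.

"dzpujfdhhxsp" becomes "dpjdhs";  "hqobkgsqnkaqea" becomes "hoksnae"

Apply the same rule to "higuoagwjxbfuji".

What's happening: keep every other character starting from the first (positions 1st, 3rd, 5th, ...).
Applying that to "higuoagwjxbfuji" gives "hgogjbui".

hgogjbui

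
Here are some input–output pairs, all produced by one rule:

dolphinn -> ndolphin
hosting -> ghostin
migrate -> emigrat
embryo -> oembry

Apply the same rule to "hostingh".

Each output is the input with this applied: move the last character to the front.
So "hostingh" becomes "hhosting".

hhosting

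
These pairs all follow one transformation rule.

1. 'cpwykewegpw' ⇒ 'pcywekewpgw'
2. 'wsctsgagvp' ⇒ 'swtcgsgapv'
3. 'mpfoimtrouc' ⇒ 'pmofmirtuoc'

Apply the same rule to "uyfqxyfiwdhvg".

yuqfyxifdwvhg

The rule is to swap each adjacent pair of characters (1↔2, 3↔4, ...).
"uyfqxyfiwdhvg" → "yuqfyxifdwvhg".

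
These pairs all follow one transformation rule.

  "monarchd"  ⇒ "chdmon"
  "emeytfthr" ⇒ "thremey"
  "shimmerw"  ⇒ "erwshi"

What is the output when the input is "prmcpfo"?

pfopr

What's happening: move the last 3 characters to the front (rotate right by 3), then delete the last 2 characters.
Doing the same to "prmcpfo": "pfopr".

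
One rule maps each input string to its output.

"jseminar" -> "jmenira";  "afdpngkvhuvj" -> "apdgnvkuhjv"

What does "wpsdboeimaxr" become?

wdsobieamrx

In each case the input is transformed by: swap each adjacent pair of characters (1↔2, 3↔4, ...), then delete the first character.
Starting from "wpsdboeimaxr": after the first operation, "pwdsobieamrx"; after the second, "wdsobieamrx".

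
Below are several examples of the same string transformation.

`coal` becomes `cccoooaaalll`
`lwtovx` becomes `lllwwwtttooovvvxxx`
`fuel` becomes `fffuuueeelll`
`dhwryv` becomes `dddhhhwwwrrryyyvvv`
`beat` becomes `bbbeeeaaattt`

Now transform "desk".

Each output is the input with this applied: repeat every character 3 times.
Doing the same to "desk": "dddeeessskkk".

dddeeessskkk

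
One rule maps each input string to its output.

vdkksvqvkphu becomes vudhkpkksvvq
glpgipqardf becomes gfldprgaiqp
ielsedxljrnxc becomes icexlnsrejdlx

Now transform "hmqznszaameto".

The transformation: take characters alternately from the front and the back (1st, last, 2nd, 2nd-last, ...).
So "hmqznszaameto" becomes "homtqezmnasaz".

homtqezmnasaz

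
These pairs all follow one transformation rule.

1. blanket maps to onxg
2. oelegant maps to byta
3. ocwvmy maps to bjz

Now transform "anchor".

The rule is to shift every letter 13 places forward in the alphabet (wrapping around) — i.e. ROT13, then keep every other character starting from the first (positions 1st, 3rd, 5th, ...).
Working it through for "anchor": intermediate "napube", final "npb".
(Check on "ocwvmy": → "bpjizl" → "bjz" ✓)

npb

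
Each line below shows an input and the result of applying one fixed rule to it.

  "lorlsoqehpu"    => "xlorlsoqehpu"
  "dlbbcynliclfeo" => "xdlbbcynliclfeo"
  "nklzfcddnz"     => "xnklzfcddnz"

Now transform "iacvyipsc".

Looking at the pairs, the operation is to prepend "x".
On "iacvyipsc" that produces "xiacvyipsc".

xiacvyipsc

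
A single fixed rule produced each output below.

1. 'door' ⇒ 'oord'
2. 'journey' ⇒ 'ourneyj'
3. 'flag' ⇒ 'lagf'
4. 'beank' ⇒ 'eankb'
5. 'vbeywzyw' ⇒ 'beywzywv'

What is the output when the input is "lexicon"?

The pattern: move the first character to the end.
On "lexicon" that produces "exiconl".

exiconl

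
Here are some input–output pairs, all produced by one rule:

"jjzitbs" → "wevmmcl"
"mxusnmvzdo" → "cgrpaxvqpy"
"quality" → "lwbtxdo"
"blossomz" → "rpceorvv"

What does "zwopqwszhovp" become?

rysczrstzvck

Rule — move the last 3 characters to the front (rotate right by 3), then shift every letter 3 places forward in the alphabet (wrapping around).
Applying both steps to "zwopqwszhovp": "ovpzwopqwszh", then "rysczrstzvck".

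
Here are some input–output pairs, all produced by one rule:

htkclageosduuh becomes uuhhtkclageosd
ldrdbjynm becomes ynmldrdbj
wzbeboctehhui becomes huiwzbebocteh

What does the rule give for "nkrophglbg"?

lbgnkrophg

Each output is the input with this applied: move the last 3 characters to the front (rotate right by 3).
So "nkrophglbg" becomes "lbgnkrophg".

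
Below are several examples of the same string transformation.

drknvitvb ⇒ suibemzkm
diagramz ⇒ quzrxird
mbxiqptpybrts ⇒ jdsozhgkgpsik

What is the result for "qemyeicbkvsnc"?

The rule is to move the last character to the front, then shift every letter 9 places backward in the alphabet (wrapping around).
On "qemyeicbkvsnc": the first step gives "cqemyeicbkvsn", and the second then gives "thvdpvztsbmje".

thvdpvztsbmje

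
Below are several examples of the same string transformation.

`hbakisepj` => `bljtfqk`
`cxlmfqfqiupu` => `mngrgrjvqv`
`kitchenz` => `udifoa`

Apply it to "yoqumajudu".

rvnbkvev

The pattern: delete the first 2 characters, then shift every letter 1 place forward in the alphabet (wrapping around).
Working it through for "yoqumajudu": intermediate "qumajudu", final "rvnbkvev".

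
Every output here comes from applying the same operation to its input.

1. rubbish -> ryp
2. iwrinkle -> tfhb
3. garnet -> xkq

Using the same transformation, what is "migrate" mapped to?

foq

In each case the input is transformed by: shift every letter 3 places backward in the alphabet (wrapping around), then keep every other character starting from the second (positions 2nd, 4th, 6th, ...).
"migrate" → "jfdoxqb" → "foq".
(Check on "iwrinkle": → "ftofkhib" → "tfhb" ✓)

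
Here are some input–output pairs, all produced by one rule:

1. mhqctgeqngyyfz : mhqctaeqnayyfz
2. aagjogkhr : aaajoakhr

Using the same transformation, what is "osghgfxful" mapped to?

osahafxful

The transformation: replace every "g" with "a".
Applying that to "osghgfxful" gives "osahafxful".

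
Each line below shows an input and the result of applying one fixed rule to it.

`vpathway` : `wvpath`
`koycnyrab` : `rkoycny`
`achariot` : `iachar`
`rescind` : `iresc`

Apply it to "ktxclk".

cktx

The transformation: delete the last 2 characters, then move the last character to the front.
Applying both steps to "ktxclk": "ktxc", then "cktx".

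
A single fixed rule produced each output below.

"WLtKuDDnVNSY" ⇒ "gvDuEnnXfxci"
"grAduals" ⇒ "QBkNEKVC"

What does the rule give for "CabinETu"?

mKLSXodE

Each output is the input with this applied: flip the case of every letter, then shift every letter 10 places forward in the alphabet (wrapping around).
"CabinETu" → "cABINetU" → "mKLSXodE".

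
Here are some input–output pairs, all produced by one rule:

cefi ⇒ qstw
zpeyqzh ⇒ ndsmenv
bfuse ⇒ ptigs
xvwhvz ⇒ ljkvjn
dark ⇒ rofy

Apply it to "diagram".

rwoufoa

Looking at the pairs, the operation is to shift every letter 12 places backward in the alphabet (wrapping around).
Applying that to "diagram" gives "rwoufoa".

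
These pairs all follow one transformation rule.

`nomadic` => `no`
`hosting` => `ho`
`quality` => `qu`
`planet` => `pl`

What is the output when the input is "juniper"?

ju

What's happening: keep only the first 2 characters.
Doing the same to "juniper": "ju".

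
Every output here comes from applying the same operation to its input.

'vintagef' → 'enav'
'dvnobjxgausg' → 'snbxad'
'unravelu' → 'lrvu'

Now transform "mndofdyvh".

hdfym

Each output is the input with this applied: keep every other character starting from the first (positions 1st, 3rd, 5th, ...), then swap the first and last characters.
"mndofdyvh" → "mdfyh" → "hdfym".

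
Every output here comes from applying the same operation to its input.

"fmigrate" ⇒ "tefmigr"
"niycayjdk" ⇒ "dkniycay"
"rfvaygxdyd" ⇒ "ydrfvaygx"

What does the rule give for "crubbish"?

The pattern: move the last 2 characters to the front (rotate right by 2), then delete the last character.
Applying both steps to "crubbish": "shcrubbi", then "shcrubb".
(Check on "rfvaygxdyd": → "ydrfvaygxd" → "ydrfvaygx" ✓)

shcrubb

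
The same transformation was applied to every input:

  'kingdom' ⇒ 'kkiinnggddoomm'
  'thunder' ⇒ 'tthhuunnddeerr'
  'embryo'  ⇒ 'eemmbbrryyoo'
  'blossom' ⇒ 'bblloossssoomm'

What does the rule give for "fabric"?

The pattern: double every character.
On "fabric" that produces "ffaabbrriicc".

ffaabbrriicc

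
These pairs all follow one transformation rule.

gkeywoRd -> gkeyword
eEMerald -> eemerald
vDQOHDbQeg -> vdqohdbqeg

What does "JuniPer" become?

juniper

The pattern: convert every letter to lowercase.
Applying that to "JuniPer" gives "juniper".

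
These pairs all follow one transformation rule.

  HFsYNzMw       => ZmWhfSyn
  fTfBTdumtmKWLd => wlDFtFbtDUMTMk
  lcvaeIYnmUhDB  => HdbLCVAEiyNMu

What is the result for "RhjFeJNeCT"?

EctrHJfEjn

The pattern: move the last 3 characters to the front (rotate right by 3), then flip the case of every letter.
Starting from "RhjFeJNeCT": after the first operation, "eCTRhjFeJN"; after the second, "EctrHJfEjn".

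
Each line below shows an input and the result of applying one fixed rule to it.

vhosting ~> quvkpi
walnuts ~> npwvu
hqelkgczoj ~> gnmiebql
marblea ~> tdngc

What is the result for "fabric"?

dtke

The rule is to shift every letter 2 places forward in the alphabet (wrapping around), then delete the first 2 characters.
On "fabric" that produces "dtke".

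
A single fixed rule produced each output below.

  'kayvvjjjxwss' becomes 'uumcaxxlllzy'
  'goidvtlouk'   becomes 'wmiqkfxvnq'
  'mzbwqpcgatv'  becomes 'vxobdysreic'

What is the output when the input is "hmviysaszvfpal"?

The pattern: move the last 2 characters to the front (rotate right by 2), then shift every letter 2 places forward in the alphabet (wrapping around).
Applying both steps to "hmviysaszvfpal": "alhmviysaszvfp", then "cnjoxkaucubxhr".

cnjoxkaucubxhr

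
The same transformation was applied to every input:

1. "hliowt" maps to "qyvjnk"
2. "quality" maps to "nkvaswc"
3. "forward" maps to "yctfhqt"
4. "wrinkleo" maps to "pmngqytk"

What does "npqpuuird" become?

The transformation: move the first 3 characters to the end (rotate left by 3), then shift every letter 2 places forward in the alphabet (wrapping around).
On "npqpuuird": the first step gives "puuirdnpq", and the second then gives "rwwktfprs".

rwwktfprs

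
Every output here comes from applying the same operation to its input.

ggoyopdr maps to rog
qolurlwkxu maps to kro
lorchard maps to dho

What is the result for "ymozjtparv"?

ajm

The pattern: keep one character in every 3, starting at position 2 (positions 2nd, 5th, 8th, ...), then reverse the string.
Applying both steps to "ymozjtparv": "mja", then "ajm".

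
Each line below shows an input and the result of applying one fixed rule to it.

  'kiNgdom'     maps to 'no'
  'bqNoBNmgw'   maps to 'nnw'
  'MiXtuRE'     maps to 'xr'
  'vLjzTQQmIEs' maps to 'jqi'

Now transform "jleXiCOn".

ec

Looking at the pairs, the operation is to keep one character in every 3, starting at position 3 (positions 3rd, 6th, 9th, ...), then convert every letter to lowercase.
"jleXiCOn" → "eC" → "ec".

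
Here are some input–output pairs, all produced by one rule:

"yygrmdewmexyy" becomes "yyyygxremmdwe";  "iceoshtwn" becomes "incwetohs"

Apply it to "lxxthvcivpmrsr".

Rule — take characters alternately from the front and the back (1st, last, 2nd, 2nd-last, ...).
For "lxxthvcivpmrsr" the result is "lrxsxrtmhpvvci".

lrxsxrtmhpvvci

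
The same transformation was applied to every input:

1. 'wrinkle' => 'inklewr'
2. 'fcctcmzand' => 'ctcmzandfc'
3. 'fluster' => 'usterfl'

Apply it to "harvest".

rvestha

Each output is the input with this applied: move the first 2 characters to the end (rotate left by 2).
"harvest" → "rvestha".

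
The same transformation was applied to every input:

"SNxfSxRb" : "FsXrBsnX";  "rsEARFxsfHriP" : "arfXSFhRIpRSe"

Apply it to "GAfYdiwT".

yDIWtgaF

The transformation: move the first 3 characters to the end (rotate left by 3), then flip the case of every letter.
Starting from "GAfYdiwT": after the first operation, "YdiwTGAf"; after the second, "yDIWtgaF".
(Check on "rsEARFxsfHriP": → "ARFxsfHriPrsE" → "arfXSFhRIpRSe" ✓)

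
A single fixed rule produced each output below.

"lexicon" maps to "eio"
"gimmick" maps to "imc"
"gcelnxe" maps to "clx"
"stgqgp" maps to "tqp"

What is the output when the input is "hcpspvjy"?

csvy

Rule — keep every other character starting from the second (positions 2nd, 4th, 6th, ...).
Applying that to "hcpspvjy" gives "csvy".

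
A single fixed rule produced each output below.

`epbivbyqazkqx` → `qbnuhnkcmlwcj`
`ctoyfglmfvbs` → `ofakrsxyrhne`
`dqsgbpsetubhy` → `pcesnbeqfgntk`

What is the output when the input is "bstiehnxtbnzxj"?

The transformation: shift every letter 12 places forward in the alphabet (wrapping around).
Applying that to "bstiehnxtbnzxj" gives "nefuqtzjfnzljv".

nefuqtzjfnzljv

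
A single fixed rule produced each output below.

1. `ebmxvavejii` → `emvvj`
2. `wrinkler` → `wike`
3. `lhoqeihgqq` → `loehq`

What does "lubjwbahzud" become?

lbwaz

What's happening: swap each adjacent pair of characters (1↔2, 3↔4, ...), then keep every other character starting from the second (positions 2nd, 4th, 6th, ...).
Applying both steps to "lubjwbahzud": "uljbbwhauzd", then "lbwaz".
(Check on "ebmxvavejii": → "bexmaveviji" → "emvvj" ✓)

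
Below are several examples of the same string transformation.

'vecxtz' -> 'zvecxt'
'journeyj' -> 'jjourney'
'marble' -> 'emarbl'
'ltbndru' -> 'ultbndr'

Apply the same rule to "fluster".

rfluste

What's happening: move the last character to the front.
Doing the same to "fluster": "rfluste".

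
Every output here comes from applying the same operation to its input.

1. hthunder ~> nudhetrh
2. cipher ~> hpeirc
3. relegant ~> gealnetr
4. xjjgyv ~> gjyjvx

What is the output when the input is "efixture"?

txuirfee

The pattern: swap the front and back halves of the string, then take characters alternately from the front and the back (1st, last, 2nd, 2nd-last, ...).
Starting from "efixture": after the first operation, "tureefix"; after the second, "txuirfee".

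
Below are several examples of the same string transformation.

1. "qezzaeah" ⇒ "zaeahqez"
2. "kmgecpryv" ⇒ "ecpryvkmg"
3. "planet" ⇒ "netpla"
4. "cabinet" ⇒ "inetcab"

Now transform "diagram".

The transformation: move the first 3 characters to the end (rotate left by 3).
For "diagram" the result is "gramdia".

gramdia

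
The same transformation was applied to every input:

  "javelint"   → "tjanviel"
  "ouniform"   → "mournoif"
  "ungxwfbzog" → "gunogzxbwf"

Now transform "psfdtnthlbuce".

The rule is to swap the first and last characters, then take characters alternately from the front and the back (1st, last, 2nd, 2nd-last, ...).
"psfdtnthlbuce" → "esfdtnthlbucp" → "epscfudbtlnht".

epscfudbtlnht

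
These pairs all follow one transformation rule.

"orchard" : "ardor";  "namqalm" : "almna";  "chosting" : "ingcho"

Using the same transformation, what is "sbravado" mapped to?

adosbr

Looking at the pairs, the operation is to move the last 3 characters to the front (rotate right by 3), then delete the last 2 characters.
On "sbravado": the first step gives "adosbrav", and the second then gives "adosbr".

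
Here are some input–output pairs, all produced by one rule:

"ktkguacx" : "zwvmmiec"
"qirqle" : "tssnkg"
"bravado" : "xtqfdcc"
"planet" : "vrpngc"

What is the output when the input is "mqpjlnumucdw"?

The rule is to sort the characters into reverse alphabetical order, then shift every letter 2 places forward in the alphabet (wrapping around).
"mqpjlnumucdw" → "ywwsrpoonlfe".

ywwsrpoonlfe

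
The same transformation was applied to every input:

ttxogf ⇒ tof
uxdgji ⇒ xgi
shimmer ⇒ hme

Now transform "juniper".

uie

Rule — keep every other character starting from the second (positions 2nd, 4th, 6th, ...).
"juniper" → "uie".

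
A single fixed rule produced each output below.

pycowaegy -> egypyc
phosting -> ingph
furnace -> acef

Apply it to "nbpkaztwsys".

sysnbpka

The pattern: move the last 3 characters to the front (rotate right by 3), then delete the last 3 characters.
"nbpkaztwsys" → "sysnbpkaztw" → "sysnbpka".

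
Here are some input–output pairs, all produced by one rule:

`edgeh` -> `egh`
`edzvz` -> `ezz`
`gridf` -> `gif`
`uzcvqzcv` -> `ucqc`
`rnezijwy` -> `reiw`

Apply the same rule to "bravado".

Looking at the pairs, the operation is to keep every other character starting from the first (positions 1st, 3rd, 5th, ...).
On "bravado" that produces "baao".

baao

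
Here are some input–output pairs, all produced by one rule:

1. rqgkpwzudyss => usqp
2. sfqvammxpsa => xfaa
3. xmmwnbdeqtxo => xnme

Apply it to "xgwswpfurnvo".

wvug

Each output is the input with this applied: keep one character in every 3, starting at position 2 (positions 2nd, 5th, 8th, ...), then sort the characters into reverse alphabetical order.
For "xgwswpfurnvo" the result is "wvug".
(Check on "sfqvammxpsa": → "faxa" → "xfaa" ✓)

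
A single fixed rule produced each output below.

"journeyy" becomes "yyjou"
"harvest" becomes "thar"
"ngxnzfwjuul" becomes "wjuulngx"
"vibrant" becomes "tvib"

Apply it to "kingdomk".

Looking at the pairs, the operation is to move the first 3 characters to the end (rotate left by 3), then delete the first 3 characters.
On "kingdomk": the first step gives "gdomkkin", and the second then gives "mkkin".

mkkin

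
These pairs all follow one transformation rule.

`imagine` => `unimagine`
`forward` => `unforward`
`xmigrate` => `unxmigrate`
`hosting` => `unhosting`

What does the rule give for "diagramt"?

undiagramt

Rule — prepend "un".
So "diagramt" becomes "undiagramt".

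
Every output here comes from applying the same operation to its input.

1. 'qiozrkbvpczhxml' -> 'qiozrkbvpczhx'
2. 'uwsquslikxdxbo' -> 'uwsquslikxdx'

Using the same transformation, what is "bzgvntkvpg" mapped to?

bzgvntkv

What's happening: delete the last 2 characters.
Doing the same to "bzgvntkvpg": "bzgvntkv".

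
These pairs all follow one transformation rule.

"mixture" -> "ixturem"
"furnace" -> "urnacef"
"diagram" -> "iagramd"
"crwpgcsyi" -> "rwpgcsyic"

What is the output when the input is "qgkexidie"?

gkexidieq

The pattern: move the first character to the end.
Applying that to "qgkexidie" gives "gkexidieq".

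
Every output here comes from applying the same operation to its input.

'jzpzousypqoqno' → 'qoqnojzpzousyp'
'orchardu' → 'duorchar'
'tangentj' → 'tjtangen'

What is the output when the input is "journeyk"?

ykjourne

Looking at the pairs, the operation is to swap the front and back halves of the string, then move the first 2 characters to the end (rotate left by 2).
On "journeyk" that produces "ykjourne".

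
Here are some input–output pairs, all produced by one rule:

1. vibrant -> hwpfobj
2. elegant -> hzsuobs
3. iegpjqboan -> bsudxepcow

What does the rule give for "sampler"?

foadzsg

The rule is to shift every letter 12 places backward in the alphabet (wrapping around), then swap the first and last characters.
Starting from "sampler": after the first operation, "goadzsf"; after the second, "foadzsg".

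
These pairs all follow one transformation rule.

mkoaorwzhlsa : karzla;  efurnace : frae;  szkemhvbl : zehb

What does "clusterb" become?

lseb

The pattern: keep every other character starting from the second (positions 2nd, 4th, 6th, ...).
"clusterb" → "lseb".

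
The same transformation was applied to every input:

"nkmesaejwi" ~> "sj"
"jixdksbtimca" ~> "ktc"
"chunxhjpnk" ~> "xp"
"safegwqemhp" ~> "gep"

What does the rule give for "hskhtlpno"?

tn

The pattern: delete the first 2 characters, then keep one character in every 3, starting at position 3 (positions 3rd, 6th, 9th, ...).
So "hskhtlpno" becomes "tn".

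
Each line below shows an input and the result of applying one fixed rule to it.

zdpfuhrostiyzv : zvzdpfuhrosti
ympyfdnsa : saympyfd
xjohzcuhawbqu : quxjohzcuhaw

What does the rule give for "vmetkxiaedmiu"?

The rule is to move the last 2 characters to the front (rotate right by 2), then delete the last character.
For "vmetkxiaedmiu", step one produces "iuvmetkxiaedm"; step two turns that into "iuvmetkxiaed".
(Check on "ympyfdnsa": → "saympyfdn" → "saympyfd" ✓)

iuvmetkxiaed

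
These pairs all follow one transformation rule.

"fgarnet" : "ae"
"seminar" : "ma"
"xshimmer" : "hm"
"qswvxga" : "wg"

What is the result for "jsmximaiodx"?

Rule — keep one character in every 3, starting at position 3 (positions 3rd, 6th, 9th, ...).
Doing the same to "jsmximaiodx": "mmo".

mmo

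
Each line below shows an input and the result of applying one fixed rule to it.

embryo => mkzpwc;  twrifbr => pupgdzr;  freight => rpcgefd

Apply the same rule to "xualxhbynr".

psyjvfzwlv

Each output is the input with this applied: swap the first and last characters, then shift every letter 2 places backward in the alphabet (wrapping around).
For "xualxhbynr" the result is "psyjvfzwlv".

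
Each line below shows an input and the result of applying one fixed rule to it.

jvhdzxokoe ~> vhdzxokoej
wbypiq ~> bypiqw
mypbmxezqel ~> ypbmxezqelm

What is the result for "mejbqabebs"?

Looking at the pairs, the operation is to move the first character to the end.
Applying that to "mejbqabebs" gives "ejbqabebsm".

ejbqabebsm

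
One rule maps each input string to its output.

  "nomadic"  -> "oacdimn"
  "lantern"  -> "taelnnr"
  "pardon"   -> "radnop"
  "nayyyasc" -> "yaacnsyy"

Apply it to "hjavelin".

Each output is the input with this applied: sort the characters into alphabetical order, then move the last character to the front.
Starting from "hjavelin": after the first operation, "aehijlnv"; after the second, "vaehijln".
(Check on "nomadic": → "acdimno" → "oacdimn" ✓)

vaehijln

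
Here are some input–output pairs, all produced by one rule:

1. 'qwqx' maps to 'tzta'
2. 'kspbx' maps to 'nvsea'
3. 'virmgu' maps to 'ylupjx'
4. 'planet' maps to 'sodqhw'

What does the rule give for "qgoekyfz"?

tjrhnbic

Rule — shift every letter 3 places forward in the alphabet (wrapping around).
For "qgoekyfz" the result is "tjrhnbic".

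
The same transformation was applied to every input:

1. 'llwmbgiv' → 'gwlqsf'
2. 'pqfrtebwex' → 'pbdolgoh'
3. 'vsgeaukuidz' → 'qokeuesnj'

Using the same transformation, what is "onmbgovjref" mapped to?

wlqyftbop

The pattern: delete the first 2 characters, then shift every letter 10 places forward in the alphabet (wrapping around).
On "onmbgovjref": the first step gives "mbgovjref", and the second then gives "wlqyftbop".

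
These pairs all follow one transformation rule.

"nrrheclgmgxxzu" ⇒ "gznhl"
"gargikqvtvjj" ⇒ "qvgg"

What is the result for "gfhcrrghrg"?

Rule — keep one character in every 3, starting at position 1 (positions 1st, 4th, 7th, ...), then move the last 2 characters to the front (rotate right by 2).
On "gfhcrrghrg": the first step gives "gcgg", and the second then gives "gggc".
(Check on "gargikqvtvjj": → "ggqv" → "qvgg" ✓)

gggc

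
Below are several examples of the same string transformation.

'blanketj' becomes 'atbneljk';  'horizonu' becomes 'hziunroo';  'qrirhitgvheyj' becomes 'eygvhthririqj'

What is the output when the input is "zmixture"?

ezixmurt

In each case the input is transformed by: sort the characters into alphabetical order, then take characters alternately from the front and the back (1st, last, 2nd, 2nd-last, ...).
Applying both steps to "zmixture": "eimrtuxz", then "ezixmurt".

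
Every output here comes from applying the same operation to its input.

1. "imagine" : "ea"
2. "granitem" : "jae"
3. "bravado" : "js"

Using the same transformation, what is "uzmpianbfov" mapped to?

ratn

The rule is to shift every letter 8 places backward in the alphabet (wrapping around), then keep one character in every 3, starting at position 2 (positions 2nd, 5th, 8th, ...).
On "uzmpianbfov": the first step gives "mrehasftxgn", and the second then gives "ratn".
(Check on "imagine": → "aesyafw" → "ea" ✓)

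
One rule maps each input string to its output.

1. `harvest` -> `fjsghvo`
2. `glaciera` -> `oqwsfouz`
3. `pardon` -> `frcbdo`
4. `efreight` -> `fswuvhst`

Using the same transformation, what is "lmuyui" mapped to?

imiwza

In each case the input is transformed by: shift every letter 12 places backward in the alphabet (wrapping around), then move the first 2 characters to the end (rotate left by 2).
Applying both steps to "lmuyui": "zaimiw", then "imiwza".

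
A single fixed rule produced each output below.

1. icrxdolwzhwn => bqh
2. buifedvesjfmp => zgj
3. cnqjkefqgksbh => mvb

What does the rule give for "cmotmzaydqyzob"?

tiv

Each output is the input with this applied: shift every letter 6 places backward in the alphabet (wrapping around), then keep only the last 3 characters.
Applying both steps to "cmotmzaydqyzob": "wgingtusxkstiv", then "tiv".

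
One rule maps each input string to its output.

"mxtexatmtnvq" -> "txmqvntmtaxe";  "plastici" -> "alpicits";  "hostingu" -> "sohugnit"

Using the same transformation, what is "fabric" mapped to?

Looking at the pairs, the operation is to reverse the string, then move the last 3 characters to the front (rotate right by 3).
"fabric" → "cirbaf" → "bafcir".

bafcir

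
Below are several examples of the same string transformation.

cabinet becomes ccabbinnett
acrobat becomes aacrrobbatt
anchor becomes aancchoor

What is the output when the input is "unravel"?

uunrravvell

The transformation: repeat every character 3 times, then keep every other character starting from the first (positions 1st, 3rd, 5th, ...).
"unravel" → "uuunnnrrraaavvveeelll" → "uunrravvell".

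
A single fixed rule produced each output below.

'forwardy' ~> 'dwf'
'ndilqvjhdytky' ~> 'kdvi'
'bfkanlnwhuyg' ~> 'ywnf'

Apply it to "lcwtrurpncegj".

The pattern: reverse the string, then keep one character in every 3, starting at position 2 (positions 2nd, 5th, 8th, ...).
For "lcwtrurpncegj", step one produces "jgecnprurtwcl"; step two turns that into "gnuw".

gnuw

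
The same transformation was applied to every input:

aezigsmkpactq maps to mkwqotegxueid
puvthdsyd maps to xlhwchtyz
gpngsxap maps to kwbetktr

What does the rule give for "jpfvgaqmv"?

zkeuqzntj

The pattern: move the first 3 characters to the end (rotate left by 3), then shift every letter 4 places forward in the alphabet (wrapping around).
Working it through for "jpfvgaqmv": intermediate "vgaqmvjpf", final "zkeuqzntj".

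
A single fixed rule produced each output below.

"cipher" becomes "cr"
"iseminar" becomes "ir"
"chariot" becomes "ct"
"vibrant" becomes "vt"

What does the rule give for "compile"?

Rule — take characters alternately from the front and the back (1st, last, 2nd, 2nd-last, ...), then keep only the first 2 characters.
"compile" → "ceolmip" → "ce".

ce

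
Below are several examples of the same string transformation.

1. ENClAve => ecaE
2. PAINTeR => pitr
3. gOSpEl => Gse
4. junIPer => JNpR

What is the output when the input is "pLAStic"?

PaTC

The rule is to flip the case of every letter, then keep every other character starting from the first (positions 1st, 3rd, 5th, ...).
"pLAStic" → "PlasTIC" → "PaTC".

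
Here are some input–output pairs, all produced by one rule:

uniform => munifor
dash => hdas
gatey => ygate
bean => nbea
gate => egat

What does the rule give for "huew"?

Looking at the pairs, the operation is to move the last character to the front.
On "huew" that produces "whue".

whue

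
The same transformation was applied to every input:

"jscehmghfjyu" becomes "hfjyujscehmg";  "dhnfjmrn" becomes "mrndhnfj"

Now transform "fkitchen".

henfkitc

The rule is to move the first character to the end, then swap the front and back halves of the string.
"fkitchen" → "kitchenf" → "henfkitc".
(Check on "jscehmghfjyu": → "scehmghfjyuj" → "hfjyujscehmg" ✓)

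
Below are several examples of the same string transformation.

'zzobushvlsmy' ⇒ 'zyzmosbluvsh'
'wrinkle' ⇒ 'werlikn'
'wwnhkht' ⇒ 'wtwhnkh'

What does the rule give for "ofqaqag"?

ogfaqqa

Each output is the input with this applied: take characters alternately from the front and the back (1st, last, 2nd, 2nd-last, ...).
So "ofqaqag" becomes "ogfaqqa".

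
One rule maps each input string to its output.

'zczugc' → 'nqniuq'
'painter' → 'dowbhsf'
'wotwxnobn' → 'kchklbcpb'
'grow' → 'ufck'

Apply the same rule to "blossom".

pzcggca

Each output is the input with this applied: shift every letter 12 places backward in the alphabet (wrapping around).
For "blossom" the result is "pzcggca".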